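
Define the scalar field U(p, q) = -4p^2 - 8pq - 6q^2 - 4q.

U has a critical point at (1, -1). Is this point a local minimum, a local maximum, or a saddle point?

local maximum

The Hessian of U is constant: H = [[-8, -8], [-8, -12]].
det(H) = (-8)·(-12) − (-8)² = 32.
det(H) > 0 and tr(H) = -20 < 0, so H is negative definite and the point is a local maximum.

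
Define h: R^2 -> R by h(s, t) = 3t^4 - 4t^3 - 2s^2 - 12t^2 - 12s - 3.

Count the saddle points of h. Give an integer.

2

h separates as a function of s plus a function of t, so ∇h=0 decouples.
∂h/∂s = -4(s + 3) = 0 at s ∈ {-3}; ∂h/∂t = 12t(t - 2)(t + 1) = 0 at t ∈ {-1, 0, 2}.
The Hessian is diagonal: diag(h_ss, h_tt). Second derivatives: h_ss(-3)=-4; h_tt(-1)=36, h_tt(0)=-24, h_tt(2)=72.
Saddle points occur where the two diagonal entries have opposite signs: (-3, -1), (-3, 2). Count: 2.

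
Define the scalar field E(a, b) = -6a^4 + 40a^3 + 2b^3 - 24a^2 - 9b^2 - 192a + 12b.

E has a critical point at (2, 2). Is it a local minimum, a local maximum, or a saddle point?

local minimum

The mixed partial ∂²E/∂a∂b is 0, so the Hessian at any point is diag(E_aa, E_bb) = diag(24(-3a^2 + 10a - 2), 6(2b - 3)).
At (2, 2): H = diag(144, 6).
Both eigenvalues are positive, so H is positive definite: a local minimum.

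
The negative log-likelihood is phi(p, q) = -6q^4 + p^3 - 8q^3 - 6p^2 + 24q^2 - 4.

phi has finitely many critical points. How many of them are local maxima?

phi separates as a function of p plus a function of q, so ∇phi=0 decouples.
∂phi/∂p = 3p(p - 4) = 0 at p ∈ {0, 4}; ∂phi/∂q = -24q(q - 1)(q + 2) = 0 at q ∈ {-2, 0, 1}.
The Hessian is diagonal: diag(phi_pp, phi_qq). Second derivatives: phi_pp(0)=-12, phi_pp(4)=12; phi_qq(-2)=-144, phi_qq(0)=48, phi_qq(1)=-72.
Local maxima occur where both diagonal entries negative: (0, -2), (0, 1). Count: 2.

2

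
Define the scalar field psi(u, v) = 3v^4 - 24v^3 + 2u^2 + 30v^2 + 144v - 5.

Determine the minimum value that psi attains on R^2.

-92

psi(u,v) separates as P(u) + Q(v) − 5, so its minimum is min P + min Q − 5.
P'(u) = 4u vanishes at u ∈ {0}; Q'(v) = 12(v - 4)(v - 3)(v + 1) vanishes at v ∈ {-1, 3, 4}.
Local minima of P (where P''>0): P(0)=0. Local minima of Q: Q(-1)=-87, Q(4)=288.
So the global minimum of psi is P(0) + Q(-1) − 5 = 0 − 87 − 5 = -92, attained at (0, -1).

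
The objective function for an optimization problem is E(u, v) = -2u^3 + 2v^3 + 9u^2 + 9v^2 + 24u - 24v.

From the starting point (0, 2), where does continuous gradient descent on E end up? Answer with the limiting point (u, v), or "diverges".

(-1, 1)

E is separable, so gradient descent decouples: u follows -∂E/∂u, v follows -∂E/∂v.
∂E/∂u = -6(u - 4)(u + 1); at u=0 this is 24, so u decreases.
∂E/∂v = 6(v - 1)(v + 4); at v=2 this is 36, so v decreases.
u converges to its nearest critical value -1 (a local min of the u-part); v converges to 1. The iterate converges to (-1, 1).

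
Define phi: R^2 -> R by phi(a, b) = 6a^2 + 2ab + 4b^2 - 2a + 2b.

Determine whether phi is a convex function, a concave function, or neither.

convex

phi is quadratic, so its Hessian is the constant matrix H = [[12, 2], [2, 8]].
det(H) = 92, tr(H) = 20.
det(H) > 0 and tr(H) > 0, so H is positive definite everywhere: convex.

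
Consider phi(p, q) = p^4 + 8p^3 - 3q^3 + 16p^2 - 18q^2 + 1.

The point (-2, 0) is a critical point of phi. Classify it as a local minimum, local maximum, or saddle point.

The mixed partial ∂²phi/∂p∂q is 0, so the Hessian at any point is diag(phi_pp, phi_qq) = diag(4(3p^2 + 12p + 8), -18(q + 2)).
At (-2, 0): H = diag(-16, -36).
Both eigenvalues are negative, so H is negative definite: a local maximum.

local maximum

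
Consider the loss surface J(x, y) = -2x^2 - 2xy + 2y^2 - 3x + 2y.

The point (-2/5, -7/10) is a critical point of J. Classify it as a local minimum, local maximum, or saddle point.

The Hessian of J is constant: H = [[-4, -2], [-2, 4]].
det(H) = (-4)·4 − (-2)² = -20.
Since det(H) < 0, H is indefinite and the critical point is a saddle point.

saddle point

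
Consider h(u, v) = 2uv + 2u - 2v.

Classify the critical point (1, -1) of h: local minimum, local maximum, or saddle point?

saddle point

The Hessian of h is constant: H = [[0, 2], [2, 0]].
det(H) = 0·0 − 2² = -4.
Since det(H) < 0, H is indefinite and the critical point is a saddle point.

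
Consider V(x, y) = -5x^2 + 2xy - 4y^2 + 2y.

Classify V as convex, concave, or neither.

V is quadratic, so its Hessian is the constant matrix H = [[-10, 2], [2, -8]].
det(H) = 76, tr(H) = -18.
det(H) > 0 and tr(H) < 0, so H is negative definite everywhere: concave.

concave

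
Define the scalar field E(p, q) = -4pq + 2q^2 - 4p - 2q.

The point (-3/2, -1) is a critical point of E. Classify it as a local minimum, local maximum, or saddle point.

The Hessian of E is constant: H = [[0, -4], [-4, 4]].
det(H) = 0·4 − (-4)² = -16.
Since det(H) < 0, H is indefinite and the critical point is a saddle point.

saddle point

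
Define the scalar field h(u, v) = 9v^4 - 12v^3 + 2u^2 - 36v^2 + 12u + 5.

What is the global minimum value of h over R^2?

h(u,v) separates as P(u) + Q(v) + 5, so its minimum is min P + min Q + 5.
P'(u) = 4u + 12 vanishes at u ∈ {-3}; Q'(v) = 36v(v - 2)(v + 1) vanishes at v ∈ {-1, 0, 2}.
Local minima of P (where P''>0): P(-3)=-18. Local minima of Q: Q(-1)=-15, Q(2)=-96.
So the global minimum of h is P(-3) + Q(2) + 5 = -18 − 96 + 5 = -109, attained at (-3, 2).

-109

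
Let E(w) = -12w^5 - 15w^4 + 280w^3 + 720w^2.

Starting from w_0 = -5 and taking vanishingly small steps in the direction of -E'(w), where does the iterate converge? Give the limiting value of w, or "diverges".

E'(w) = -60w(w - 4)(w + 2)(w + 3), so E'(-5) = -16200.
Gradient descent moves in the -E' direction, i.e. w is increasing.
The nearest critical point in that direction is w = -3, where E'' = 1260 > 0 (a local minimum). The iterate converges there.

-3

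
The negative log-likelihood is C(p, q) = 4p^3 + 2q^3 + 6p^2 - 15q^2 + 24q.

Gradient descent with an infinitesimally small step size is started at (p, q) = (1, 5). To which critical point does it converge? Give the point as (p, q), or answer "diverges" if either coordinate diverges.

(0, 4)

C is separable, so gradient descent decouples: p follows -∂C/∂p, q follows -∂C/∂q.
∂C/∂p = 12p(p + 1); at p=1 this is 24, so p decreases.
∂C/∂q = 6(q - 4)(q - 1); at q=5 this is 24, so q decreases.
p converges to its nearest critical value 0 (a local min of the p-part); q converges to 4. The iterate converges to (0, 4).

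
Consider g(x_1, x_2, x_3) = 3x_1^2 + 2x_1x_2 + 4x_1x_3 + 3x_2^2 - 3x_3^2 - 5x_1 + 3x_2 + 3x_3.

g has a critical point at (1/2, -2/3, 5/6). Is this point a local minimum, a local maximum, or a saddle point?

The Hessian is constant: H = [[6, 2, 4], [2, 6, 0], [4, 0, -6]].
Leading principal minors: Δ₁ = 6, Δ₂ = 32, Δ₃ = -288.
The minors fit neither the all-positive nor the alternating-sign pattern, so H is indefinite: a saddle point.

saddle point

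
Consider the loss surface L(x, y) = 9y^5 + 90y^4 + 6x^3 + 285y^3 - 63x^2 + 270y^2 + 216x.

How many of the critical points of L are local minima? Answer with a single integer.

2

L separates as a function of x plus a function of y, so ∇L=0 decouples.
∂L/∂x = 18(x - 4)(x - 3) = 0 at x ∈ {3, 4}; ∂L/∂y = 45y(y + 1)(y + 3)(y + 4) = 0 at y ∈ {-4, -3, -1, 0}.
The Hessian is diagonal: diag(L_xx, L_yy). Second derivatives: L_xx(3)=-18, L_xx(4)=18; L_yy(-4)=-540, L_yy(-3)=270, L_yy(-1)=-270, L_yy(0)=540.
Local minima occur where both diagonal entries positive: (4, -3), (4, 0). Count: 2.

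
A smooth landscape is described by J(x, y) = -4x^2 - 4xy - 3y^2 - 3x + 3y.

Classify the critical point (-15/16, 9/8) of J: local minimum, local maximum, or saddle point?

local maximum

The Hessian of J is constant: H = [[-8, -4], [-4, -6]].
det(H) = (-8)·(-6) − (-4)² = 32.
det(H) > 0 and tr(H) = -14 < 0, so H is negative definite and the point is a local maximum.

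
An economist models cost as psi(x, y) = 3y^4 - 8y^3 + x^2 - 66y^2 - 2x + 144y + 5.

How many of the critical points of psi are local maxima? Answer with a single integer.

psi separates as a function of x plus a function of y, so ∇psi=0 decouples.
∂psi/∂x = 2(x - 1) = 0 at x ∈ {1}; ∂psi/∂y = 12(y - 4)(y - 1)(y + 3) = 0 at y ∈ {-3, 1, 4}.
The Hessian is diagonal: diag(psi_xx, psi_yy). Second derivatives: psi_xx(1)=2; psi_yy(-3)=336, psi_yy(1)=-144, psi_yy(4)=252.
Local maxima occur where both diagonal entries negative: none. Count: 0.

0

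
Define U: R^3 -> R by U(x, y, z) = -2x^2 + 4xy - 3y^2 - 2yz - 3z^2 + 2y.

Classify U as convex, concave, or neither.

concave

U is quadratic, so its Hessian is the constant matrix H = [[-4, 4, 0], [4, -6, -2], [0, -2, -6]].
Leading principal minors: -4, 8, -32.
Signs alternate −, +, − ⇒ H ≺ 0 ⇒ concave.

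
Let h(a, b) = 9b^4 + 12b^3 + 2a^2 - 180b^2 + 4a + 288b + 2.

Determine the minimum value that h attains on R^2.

-2496

h(a,b) separates as P(a) + Q(b) + 2, so its minimum is min P + min Q + 2.
P'(a) = 4a + 4 vanishes at a ∈ {-1}; Q'(b) = 36(b - 2)(b - 1)(b + 4) vanishes at b ∈ {-4, 1, 2}.
Local minima of P (where P''>0): P(-1)=-2. Local minima of Q: Q(-4)=-2496, Q(2)=96.
So the global minimum of h is P(-1) + Q(-4) + 2 = -2 − 2496 + 2 = -2496, attained at (-1, -4).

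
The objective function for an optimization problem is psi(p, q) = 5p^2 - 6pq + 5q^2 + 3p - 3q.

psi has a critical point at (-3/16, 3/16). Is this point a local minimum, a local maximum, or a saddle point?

The Hessian of psi is constant: H = [[10, -6], [-6, 10]].
det(H) = 10·10 − (-6)² = 64.
det(H) > 0 and tr(H) = 20 > 0, so H is positive definite and the point is a local minimum.

local minimum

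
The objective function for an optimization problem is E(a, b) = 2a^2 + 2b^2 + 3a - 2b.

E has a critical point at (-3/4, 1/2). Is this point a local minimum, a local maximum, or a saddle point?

The Hessian of E is constant: H = [[4, 0], [0, 4]].
det(H) = 4·4 − 0² = 16.
det(H) > 0 and tr(H) = 8 > 0, so H is positive definite and the point is a local minimum.

local minimum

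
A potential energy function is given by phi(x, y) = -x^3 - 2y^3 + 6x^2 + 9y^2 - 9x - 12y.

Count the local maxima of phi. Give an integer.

phi separates as a function of x plus a function of y, so ∇phi=0 decouples.
∂phi/∂x = -3(x - 3)(x - 1) = 0 at x ∈ {1, 3}; ∂phi/∂y = -6(y - 2)(y - 1) = 0 at y ∈ {1, 2}.
The Hessian is diagonal: diag(phi_xx, phi_yy). Second derivatives: phi_xx(1)=6, phi_xx(3)=-6; phi_yy(1)=6, phi_yy(2)=-6.
Local maxima occur where both diagonal entries negative: (3, 2). Count: 1.

1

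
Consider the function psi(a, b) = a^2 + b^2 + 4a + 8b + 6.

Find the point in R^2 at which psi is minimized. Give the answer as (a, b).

(-2, -4)

psi(a,b) separates as P(a) + Q(b) + 6, so its minimum is min P + min Q + 6.
P'(a) = 2a + 4 vanishes at a ∈ {-2}; Q'(b) = 2b + 8 vanishes at b ∈ {-4}.
Local minima of P (where P''>0): P(-2)=-4. Local minima of Q: Q(-4)=-16.
So the global minimum of psi is P(-2) + Q(-4) + 6 = -4 − 16 + 6 = -14, attained at (-2, -4).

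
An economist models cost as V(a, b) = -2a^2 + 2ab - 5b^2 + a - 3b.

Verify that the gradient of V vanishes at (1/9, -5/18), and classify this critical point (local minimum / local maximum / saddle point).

local maximum

∇V = (-4a + 2b + 1, 2a - 10b - 3); substituting (1/9, -5/18) gives ∇V = (0, 0), so (1/9, -5/18) is indeed a critical point.
The Hessian of V is constant: H = [[-4, 2], [2, -10]].
det(H) = (-4)·(-10) − 2² = 36.
det(H) > 0 and tr(H) = -14 < 0, so H is negative definite and the point is a local maximum.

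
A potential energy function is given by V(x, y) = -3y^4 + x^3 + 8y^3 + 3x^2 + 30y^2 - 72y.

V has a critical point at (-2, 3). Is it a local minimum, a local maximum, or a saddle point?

local maximum

The mixed partial ∂²V/∂x∂y is 0, so the Hessian at any point is diag(V_xx, V_yy) = diag(6(x + 1), 12(-3y^2 + 4y + 5)).
At (-2, 3): H = diag(-6, -120).
Both eigenvalues are negative, so H is negative definite: a local maximum.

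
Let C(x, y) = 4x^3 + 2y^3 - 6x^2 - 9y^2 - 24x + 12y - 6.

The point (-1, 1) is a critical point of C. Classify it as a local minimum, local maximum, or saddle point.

The mixed partial ∂²C/∂x∂y is 0, so the Hessian at any point is diag(C_xx, C_yy) = diag(12(2x - 1), 6(2y - 3)).
At (-1, 1): H = diag(-36, -6).
Both eigenvalues are negative, so H is negative definite: a local maximum.

local maximum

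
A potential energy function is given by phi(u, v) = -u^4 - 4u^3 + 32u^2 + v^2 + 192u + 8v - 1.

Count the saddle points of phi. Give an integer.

phi separates as a function of u plus a function of v, so ∇phi=0 decouples.
∂phi/∂u = -4(u - 4)(u + 3)(u + 4) = 0 at u ∈ {-4, -3, 4}; ∂phi/∂v = 2(v + 4) = 0 at v ∈ {-4}.
The Hessian is diagonal: diag(phi_uu, phi_vv). Second derivatives: phi_uu(-4)=-32, phi_uu(-3)=28, phi_uu(4)=-224; phi_vv(-4)=2.
Saddle points occur where the two diagonal entries have opposite signs: (-4, -4), (4, -4). Count: 2.

2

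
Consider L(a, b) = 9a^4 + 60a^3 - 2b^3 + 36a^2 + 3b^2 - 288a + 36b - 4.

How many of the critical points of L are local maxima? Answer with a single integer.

1

L separates as a function of a plus a function of b, so ∇L=0 decouples.
∂L/∂a = 36(a - 1)(a + 2)(a + 4) = 0 at a ∈ {-4, -2, 1}; ∂L/∂b = -6(b - 3)(b + 2) = 0 at b ∈ {-2, 3}.
The Hessian is diagonal: diag(L_aa, L_bb). Second derivatives: L_aa(-4)=360, L_aa(-2)=-216, L_aa(1)=540; L_bb(-2)=30, L_bb(3)=-30.
Local maxima occur where both diagonal entries negative: (-2, 3). Count: 1.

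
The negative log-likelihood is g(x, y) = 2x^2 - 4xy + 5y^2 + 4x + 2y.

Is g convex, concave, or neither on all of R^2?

convex

g is quadratic, so its Hessian is the constant matrix H = [[4, -4], [-4, 10]].
det(H) = 24, tr(H) = 14.
det(H) > 0 and tr(H) > 0, so H is positive definite everywhere: convex.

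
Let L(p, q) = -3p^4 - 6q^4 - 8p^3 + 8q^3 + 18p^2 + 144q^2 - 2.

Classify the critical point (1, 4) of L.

local maximum

The mixed partial ∂²L/∂p∂q is 0, so the Hessian at any point is diag(L_pp, L_qq) = diag(12(-3p^2 - 4p + 3), 24(-3q^2 + 2q + 12)).
At (1, 4): H = diag(-48, -672).
Both eigenvalues are negative, so H is negative definite: a local maximum.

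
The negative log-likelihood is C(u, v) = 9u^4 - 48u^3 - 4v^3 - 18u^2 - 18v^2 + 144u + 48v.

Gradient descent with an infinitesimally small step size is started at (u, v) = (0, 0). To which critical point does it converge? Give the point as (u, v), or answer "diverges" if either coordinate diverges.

(-1, -4)

C is separable, so gradient descent decouples: u follows -∂C/∂u, v follows -∂C/∂v.
∂C/∂u = 36(u - 4)(u - 1)(u + 1); at u=0 this is 144, so u decreases.
∂C/∂v = -12(v - 1)(v + 4); at v=0 this is 48, so v decreases.
u converges to its nearest critical value -1 (a local min of the u-part); v converges to -4. The iterate converges to (-1, -4).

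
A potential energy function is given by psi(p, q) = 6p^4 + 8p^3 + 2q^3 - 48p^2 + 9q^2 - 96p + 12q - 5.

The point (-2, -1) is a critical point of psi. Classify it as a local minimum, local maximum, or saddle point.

The mixed partial ∂²psi/∂p∂q is 0, so the Hessian at any point is diag(psi_pp, psi_qq) = diag(24(3p^2 + 2p - 4), 6(2q + 3)).
At (-2, -1): H = diag(96, 6).
Both eigenvalues are positive, so H is positive definite: a local minimum.

local minimum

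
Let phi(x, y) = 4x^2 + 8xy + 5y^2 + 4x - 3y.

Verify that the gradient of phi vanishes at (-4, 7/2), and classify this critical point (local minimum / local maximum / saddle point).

∇phi = (8x + 8y + 4, 8x + 10y - 3); substituting (-4, 7/2) gives ∇phi = (0, 0), so (-4, 7/2) is indeed a critical point.
The Hessian of phi is constant: H = [[8, 8], [8, 10]].
det(H) = 8·10 − 8² = 16.
det(H) > 0 and tr(H) = 18 > 0, so H is positive definite and the point is a local minimum.

local minimum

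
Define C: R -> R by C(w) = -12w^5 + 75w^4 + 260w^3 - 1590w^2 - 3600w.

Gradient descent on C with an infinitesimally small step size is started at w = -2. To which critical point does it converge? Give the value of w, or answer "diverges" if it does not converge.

C'(w) = -60(w - 5)(w - 4)(w + 1)(w + 3), so C'(-2) = 2520.
Gradient descent moves in the -C' direction, i.e. w is decreasing.
The nearest critical point in that direction is w = -3, where C'' = 6720 > 0 (a local minimum). The iterate converges there.

-3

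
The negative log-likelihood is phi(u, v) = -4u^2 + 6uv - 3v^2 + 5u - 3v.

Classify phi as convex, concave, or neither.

phi is quadratic, so its Hessian is the constant matrix H = [[-8, 6], [6, -6]].
det(H) = 12, tr(H) = -14.
det(H) > 0 and tr(H) < 0, so H is negative definite everywhere: concave.

concave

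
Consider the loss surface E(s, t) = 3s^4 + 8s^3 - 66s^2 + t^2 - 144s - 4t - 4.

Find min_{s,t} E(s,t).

E(s,t) separates as P(s) + Q(t) − 4, so its minimum is min P + min Q − 4.
P'(s) = 12(s - 3)(s + 1)(s + 4) vanishes at s ∈ {-4, -1, 3}; Q'(t) = 2(t - 2) vanishes at t ∈ {2}.
Local minima of P (where P''>0): P(-4)=-224, P(3)=-567. Local minima of Q: Q(2)=-4.
So the global minimum of E is P(3) + Q(2) − 4 = -567 − 4 − 4 = -575, attained at (3, 2).

-575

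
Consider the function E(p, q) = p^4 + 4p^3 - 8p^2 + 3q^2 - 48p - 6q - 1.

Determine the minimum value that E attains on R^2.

-84

E(p,q) separates as A(p) + B(q) − 1, so its minimum is min A + min B − 1.
A'(p) = 4(p - 2)(p + 2)(p + 3) vanishes at p ∈ {-3, -2, 2}; B'(q) = 6q - 6 vanishes at q ∈ {1}.
Local minima of A (where A''>0): A(-3)=45, A(2)=-80. Local minima of B: B(1)=-3.
So the global minimum of E is A(2) + B(1) − 1 = -80 − 3 − 1 = -84, attained at (2, 1).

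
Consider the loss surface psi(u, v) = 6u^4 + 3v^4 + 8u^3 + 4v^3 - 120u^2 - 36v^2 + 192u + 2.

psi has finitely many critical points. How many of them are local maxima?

1

psi separates as a function of u plus a function of v, so ∇psi=0 decouples.
∂psi/∂u = 24(u - 2)(u - 1)(u + 4) = 0 at u ∈ {-4, 1, 2}; ∂psi/∂v = 12v(v - 2)(v + 3) = 0 at v ∈ {-3, 0, 2}.
The Hessian is diagonal: diag(psi_uu, psi_vv). Second derivatives: psi_uu(-4)=720, psi_uu(1)=-120, psi_uu(2)=144; psi_vv(-3)=180, psi_vv(0)=-72, psi_vv(2)=120.
Local maxima occur where both diagonal entries negative: (1, 0). Count: 1.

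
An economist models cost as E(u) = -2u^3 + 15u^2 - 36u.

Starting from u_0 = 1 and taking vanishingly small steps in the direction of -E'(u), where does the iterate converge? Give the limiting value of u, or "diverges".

E'(u) = -6(u - 3)(u - 2), so E'(1) = -12.
Gradient descent moves in the -E' direction, i.e. u is increasing.
The nearest critical point in that direction is u = 2, where E'' = 6 > 0 (a local minimum). The iterate converges there.

2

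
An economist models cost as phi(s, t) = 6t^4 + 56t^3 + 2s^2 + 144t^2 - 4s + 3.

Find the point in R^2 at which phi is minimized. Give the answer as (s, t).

phi(s,t) separates as P(s) + Q(t) + 3, so its minimum is min P + min Q + 3.
P'(s) = 4s - 4 vanishes at s ∈ {1}; Q'(t) = 24t(t + 3)(t + 4) vanishes at t ∈ {-4, -3, 0}.
Local minima of P (where P''>0): P(1)=-2. Local minima of Q: Q(-4)=256, Q(0)=0.
So the global minimum of phi is P(1) + Q(0) + 3 = -2 + 0 + 3 = 1, attained at (1, 0).

(1, 0)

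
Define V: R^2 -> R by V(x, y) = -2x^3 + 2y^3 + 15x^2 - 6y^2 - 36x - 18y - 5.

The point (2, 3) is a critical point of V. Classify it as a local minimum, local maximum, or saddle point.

The mixed partial ∂²V/∂x∂y is 0, so the Hessian at any point is diag(V_xx, V_yy) = diag(6(-2x + 5), 12(y - 1)).
At (2, 3): H = diag(6, 24).
Both eigenvalues are positive, so H is positive definite: a local minimum.

local minimum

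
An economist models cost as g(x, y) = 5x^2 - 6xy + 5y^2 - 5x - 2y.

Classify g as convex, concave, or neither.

g is quadratic, so its Hessian is the constant matrix H = [[10, -6], [-6, 10]].
det(H) = 64, tr(H) = 20.
det(H) > 0 and tr(H) > 0, so H is positive definite everywhere: convex.

convex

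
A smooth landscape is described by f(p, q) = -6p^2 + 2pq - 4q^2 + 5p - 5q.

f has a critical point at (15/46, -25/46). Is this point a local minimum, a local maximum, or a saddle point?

The Hessian of f is constant: H = [[-12, 2], [2, -8]].
det(H) = (-12)·(-8) − 2² = 92.
det(H) > 0 and tr(H) = -20 < 0, so H is negative definite and the point is a local maximum.

local maximum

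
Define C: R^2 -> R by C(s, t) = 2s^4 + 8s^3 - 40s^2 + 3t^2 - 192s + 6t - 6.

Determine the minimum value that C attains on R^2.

C(s,t) separates as P(s) + Q(t) − 6, so its minimum is min P + min Q − 6.
P'(s) = 8(s - 3)(s + 2)(s + 4) vanishes at s ∈ {-4, -2, 3}; Q'(t) = 6(t + 1) vanishes at t ∈ {-1}.
Local minima of P (where P''>0): P(-4)=128, P(3)=-558. Local minima of Q: Q(-1)=-3.
So the global minimum of C is P(3) + Q(-1) − 6 = -558 − 3 − 6 = -567, attained at (3, -1).

-567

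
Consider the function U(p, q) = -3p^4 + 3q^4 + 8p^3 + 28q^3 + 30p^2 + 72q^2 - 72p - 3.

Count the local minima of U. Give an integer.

2

U separates as a function of p plus a function of q, so ∇U=0 decouples.
∂U/∂p = -12(p - 3)(p - 1)(p + 2) = 0 at p ∈ {-2, 1, 3}; ∂U/∂q = 12q(q + 3)(q + 4) = 0 at q ∈ {-4, -3, 0}.
The Hessian is diagonal: diag(U_pp, U_qq). Second derivatives: U_pp(-2)=-180, U_pp(1)=72, U_pp(3)=-120; U_qq(-4)=48, U_qq(-3)=-36, U_qq(0)=144.
Local minima occur where both diagonal entries positive: (1, -4), (1, 0). Count: 2.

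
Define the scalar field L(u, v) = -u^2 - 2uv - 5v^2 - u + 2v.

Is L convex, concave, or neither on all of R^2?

concave

L is quadratic, so its Hessian is the constant matrix H = [[-2, -2], [-2, -10]].
det(H) = 16, tr(H) = -12.
det(H) > 0 and tr(H) < 0, so H is negative definite everywhere: concave.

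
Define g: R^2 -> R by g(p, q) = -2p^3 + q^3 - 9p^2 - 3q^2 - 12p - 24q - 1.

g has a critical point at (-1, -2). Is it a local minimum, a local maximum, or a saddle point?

The mixed partial ∂²g/∂p∂q is 0, so the Hessian at any point is diag(g_pp, g_qq) = diag(-6(2p + 3), 6(q - 1)).
At (-1, -2): H = diag(-6, -18).
Both eigenvalues are negative, so H is negative definite: a local maximum.

local maximum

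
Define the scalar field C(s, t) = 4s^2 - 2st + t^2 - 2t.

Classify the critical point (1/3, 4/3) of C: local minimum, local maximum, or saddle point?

local minimum

The Hessian of C is constant: H = [[8, -2], [-2, 2]].
det(H) = 8·2 − (-2)² = 12.
det(H) > 0 and tr(H) = 10 > 0, so H is positive definite and the point is a local minimum.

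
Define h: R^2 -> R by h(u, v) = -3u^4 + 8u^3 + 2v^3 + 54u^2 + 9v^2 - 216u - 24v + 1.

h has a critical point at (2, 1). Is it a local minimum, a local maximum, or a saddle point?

The mixed partial ∂²h/∂u∂v is 0, so the Hessian at any point is diag(h_uu, h_vv) = diag(12(-3u^2 + 4u + 9), 6(2v + 3)).
At (2, 1): H = diag(60, 30).
Both eigenvalues are positive, so H is positive definite: a local minimum.

local minimum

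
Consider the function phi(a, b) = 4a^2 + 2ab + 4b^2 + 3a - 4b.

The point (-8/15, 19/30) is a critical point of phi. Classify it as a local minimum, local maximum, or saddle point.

local minimum

The Hessian of phi is constant: H = [[8, 2], [2, 8]].
det(H) = 8·8 − 2² = 60.
det(H) > 0 and tr(H) = 16 > 0, so H is positive definite and the point is a local minimum.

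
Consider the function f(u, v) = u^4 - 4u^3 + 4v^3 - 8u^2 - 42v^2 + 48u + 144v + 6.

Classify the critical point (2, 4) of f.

The mixed partial ∂²f/∂u∂v is 0, so the Hessian at any point is diag(f_uu, f_vv) = diag(4(3u^2 - 6u - 4), 12(2v - 7)).
At (2, 4): H = diag(-16, 12).
The eigenvalues have opposite signs, so H is indefinite: a saddle point.

saddle point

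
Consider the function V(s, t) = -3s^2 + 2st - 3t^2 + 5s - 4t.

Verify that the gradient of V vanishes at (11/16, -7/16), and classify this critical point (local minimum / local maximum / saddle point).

∇V = (-6s + 2t + 5, 2s - 6t - 4); substituting (11/16, -7/16) gives ∇V = (0, 0), so (11/16, -7/16) is indeed a critical point.
The Hessian of V is constant: H = [[-6, 2], [2, -6]].
det(H) = (-6)·(-6) − 2² = 32.
det(H) > 0 and tr(H) = -12 < 0, so H is negative definite and the point is a local maximum.

local maximum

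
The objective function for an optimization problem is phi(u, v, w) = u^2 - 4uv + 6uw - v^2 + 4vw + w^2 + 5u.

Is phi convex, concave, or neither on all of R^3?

neither

phi is quadratic, so its Hessian is the constant matrix H = [[2, -4, 6], [-4, -2, 4], [6, 4, 2]].
Leading principal minors: 2, -20, -192.
Neither pattern holds ⇒ H is indefinite ⇒ neither convex nor concave.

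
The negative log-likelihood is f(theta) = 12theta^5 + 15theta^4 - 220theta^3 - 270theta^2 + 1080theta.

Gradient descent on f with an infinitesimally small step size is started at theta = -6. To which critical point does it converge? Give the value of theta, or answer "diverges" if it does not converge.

diverges

f'(theta) = 60(theta - 3)(theta - 1)(theta + 2)(theta + 3), so f'(-6) = 45360.
Gradient descent moves in the -f' direction, i.e. theta is decreasing.
There is no critical point below theta=-6, and f' keeps the same sign, so the iterate runs off to −∞.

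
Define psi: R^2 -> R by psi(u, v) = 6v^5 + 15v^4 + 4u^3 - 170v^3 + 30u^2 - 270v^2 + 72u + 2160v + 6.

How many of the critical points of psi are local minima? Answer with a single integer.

2

psi separates as a function of u plus a function of v, so ∇psi=0 decouples.
∂psi/∂u = 12(u + 2)(u + 3) = 0 at u ∈ {-3, -2}; ∂psi/∂v = 30(v - 3)(v - 2)(v + 3)(v + 4) = 0 at v ∈ {-4, -3, 2, 3}.
The Hessian is diagonal: diag(psi_uu, psi_vv). Second derivatives: psi_uu(-3)=-12, psi_uu(-2)=12; psi_vv(-4)=-1260, psi_vv(-3)=900, psi_vv(2)=-900, psi_vv(3)=1260.
Local minima occur where both diagonal entries positive: (-2, -3), (-2, 3). Count: 2.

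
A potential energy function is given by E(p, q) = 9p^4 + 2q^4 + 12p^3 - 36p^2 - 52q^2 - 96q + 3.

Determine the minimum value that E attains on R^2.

-797

E(p,q) separates as A(p) + B(q) + 3, so its minimum is min A + min B + 3.
A'(p) = 36p(p - 1)(p + 2) vanishes at p ∈ {-2, 0, 1}; B'(q) = 8(q - 4)(q + 1)(q + 3) vanishes at q ∈ {-3, -1, 4}.
Local minima of A (where A''>0): A(-2)=-96, A(1)=-15. Local minima of B: B(-3)=-18, B(4)=-704.
So the global minimum of E is A(-2) + B(4) + 3 = -96 − 704 + 3 = -797, attained at (-2, 4).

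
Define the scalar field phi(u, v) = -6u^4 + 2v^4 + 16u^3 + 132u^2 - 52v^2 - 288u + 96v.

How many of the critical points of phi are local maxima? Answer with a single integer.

2

phi separates as a function of u plus a function of v, so ∇phi=0 decouples.
∂phi/∂u = -24(u - 4)(u - 1)(u + 3) = 0 at u ∈ {-3, 1, 4}; ∂phi/∂v = 8(v - 3)(v - 1)(v + 4) = 0 at v ∈ {-4, 1, 3}.
The Hessian is diagonal: diag(phi_uu, phi_vv). Second derivatives: phi_uu(-3)=-672, phi_uu(1)=288, phi_uu(4)=-504; phi_vv(-4)=280, phi_vv(1)=-80, phi_vv(3)=112.
Local maxima occur where both diagonal entries negative: (-3, 1), (4, 1). Count: 2.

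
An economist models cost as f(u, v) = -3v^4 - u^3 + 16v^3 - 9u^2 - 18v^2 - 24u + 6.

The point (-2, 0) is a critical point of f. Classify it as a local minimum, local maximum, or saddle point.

local maximum

The mixed partial ∂²f/∂u∂v is 0, so the Hessian at any point is diag(f_uu, f_vv) = diag(-6(u + 3), 12(-3v^2 + 8v - 3)).
At (-2, 0): H = diag(-6, -36).
Both eigenvalues are negative, so H is negative definite: a local maximum.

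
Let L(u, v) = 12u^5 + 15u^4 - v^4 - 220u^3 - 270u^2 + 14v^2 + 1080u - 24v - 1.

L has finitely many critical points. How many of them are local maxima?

4

L separates as a function of u plus a function of v, so ∇L=0 decouples.
∂L/∂u = 60(u - 3)(u - 1)(u + 2)(u + 3) = 0 at u ∈ {-3, -2, 1, 3}; ∂L/∂v = -4(v - 2)(v - 1)(v + 3) = 0 at v ∈ {-3, 1, 2}.
The Hessian is diagonal: diag(L_uu, L_vv). Second derivatives: L_uu(-3)=-1440, L_uu(-2)=900, L_uu(1)=-1440, L_uu(3)=3600; L_vv(-3)=-80, L_vv(1)=16, L_vv(2)=-20.
Local maxima occur where both diagonal entries negative: (-3, -3), (-3, 2), (1, -3), (1, 2). Count: 4.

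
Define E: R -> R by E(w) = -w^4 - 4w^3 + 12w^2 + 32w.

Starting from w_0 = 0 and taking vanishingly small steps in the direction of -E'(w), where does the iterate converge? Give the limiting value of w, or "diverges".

-1

E'(w) = -4(w - 2)(w + 1)(w + 4), so E'(0) = 32.
Gradient descent moves in the -E' direction, i.e. w is decreasing.
The nearest critical point in that direction is w = -1, where E'' = 36 > 0 (a local minimum). The iterate converges there.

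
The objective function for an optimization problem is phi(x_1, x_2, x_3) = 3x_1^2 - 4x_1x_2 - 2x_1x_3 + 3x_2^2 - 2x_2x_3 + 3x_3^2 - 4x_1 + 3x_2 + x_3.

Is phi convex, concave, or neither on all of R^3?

phi is quadratic, so its Hessian is the constant matrix H = [[6, -4, -2], [-4, 6, -2], [-2, -2, 6]].
Leading principal minors: 6, 20, 40.
All positive ⇒ H ≻ 0 ⇒ convex.

convex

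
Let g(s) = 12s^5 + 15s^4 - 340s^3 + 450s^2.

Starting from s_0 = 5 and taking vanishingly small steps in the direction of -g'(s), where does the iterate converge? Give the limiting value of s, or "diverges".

3

g'(s) = 60s(s - 3)(s - 1)(s + 5), so g'(5) = 24000.
Gradient descent moves in the -g' direction, i.e. s is decreasing.
The nearest critical point in that direction is s = 3, where g'' = 2880 > 0 (a local minimum). The iterate converges there.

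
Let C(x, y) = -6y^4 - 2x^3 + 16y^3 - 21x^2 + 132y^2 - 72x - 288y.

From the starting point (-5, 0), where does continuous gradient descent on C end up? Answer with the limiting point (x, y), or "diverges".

(-4, 1)

C is separable, so gradient descent decouples: x follows -∂C/∂x, y follows -∂C/∂y.
∂C/∂x = -6(x + 3)(x + 4); at x=-5 this is -12, so x increases.
∂C/∂y = -24(y - 4)(y - 1)(y + 3); at y=0 this is -288, so y increases.
x converges to its nearest critical value -4 (a local min of the x-part); y converges to 1. The iterate converges to (-4, 1).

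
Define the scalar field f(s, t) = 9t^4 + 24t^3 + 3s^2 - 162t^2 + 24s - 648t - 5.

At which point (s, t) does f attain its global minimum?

f(s,t) separates as P(s) + Q(t) − 5, so its minimum is min P + min Q − 5.
P'(s) = 6s + 24 vanishes at s ∈ {-4}; Q'(t) = 36(t - 3)(t + 2)(t + 3) vanishes at t ∈ {-3, -2, 3}.
Local minima of P (where P''>0): P(-4)=-48. Local minima of Q: Q(-3)=567, Q(3)=-2025.
So the global minimum of f is P(-4) + Q(3) − 5 = -48 − 2025 − 5 = -2078, attained at (-4, 3).

(-4, 3)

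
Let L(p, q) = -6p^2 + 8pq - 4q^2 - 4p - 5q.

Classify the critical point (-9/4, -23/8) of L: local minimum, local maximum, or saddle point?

local maximum

The Hessian of L is constant: H = [[-12, 8], [8, -8]].
det(H) = (-12)·(-8) − 8² = 32.
det(H) > 0 and tr(H) = -20 < 0, so H is negative definite and the point is a local maximum.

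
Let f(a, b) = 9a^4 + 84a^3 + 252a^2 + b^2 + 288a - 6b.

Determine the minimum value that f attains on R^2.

f(a,b) separates as P(a) + Q(b), so its minimum is min P + min Q.
P'(a) = 36(a + 1)(a + 2)(a + 4) vanishes at a ∈ {-4, -2, -1}; Q'(b) = 2b - 6 vanishes at b ∈ {3}.
Local minima of P (where P''>0): P(-4)=-192, P(-1)=-111. Local minima of Q: Q(3)=-9.
So the global minimum of f is P(-4) + Q(3) = -192 − 9 = -201, attained at (-4, 3).

-201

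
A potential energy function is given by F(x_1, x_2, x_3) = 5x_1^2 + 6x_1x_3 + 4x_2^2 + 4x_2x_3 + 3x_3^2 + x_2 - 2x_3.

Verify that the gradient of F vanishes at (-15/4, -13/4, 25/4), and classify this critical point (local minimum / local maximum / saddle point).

∇F = (10x_1 + 6x_3, 8x_2 + 4x_3 + 1, 6x_1 + 4x_2 + 6x_3 - 2); substituting (-15/4, -13/4, 25/4) gives ∇F = (0, 0, 0), so (-15/4, -13/4, 25/4) is indeed a critical point.
The Hessian is constant: H = [[10, 0, 6], [0, 8, 4], [6, 4, 6]].
Leading principal minors: Δ₁ = 10, Δ₂ = 80, Δ₃ = 32.
All leading minors are positive, so H is positive definite: a local minimum.

local minimum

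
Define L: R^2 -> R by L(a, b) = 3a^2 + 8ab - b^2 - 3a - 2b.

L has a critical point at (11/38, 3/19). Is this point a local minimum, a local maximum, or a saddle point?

saddle point

The Hessian of L is constant: H = [[6, 8], [8, -2]].
det(H) = 6·(-2) − 8² = -76.
Since det(H) < 0, H is indefinite and the critical point is a saddle point.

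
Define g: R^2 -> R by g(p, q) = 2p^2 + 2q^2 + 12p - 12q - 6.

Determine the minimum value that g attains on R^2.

-42

g(p,q) separates as A(p) + B(q) − 6, so its minimum is min A + min B − 6.
A'(p) = 4p + 12 vanishes at p ∈ {-3}; B'(q) = 4q - 12 vanishes at q ∈ {3}.
Local minima of A (where A''>0): A(-3)=-18. Local minima of B: B(3)=-18.
So the global minimum of g is A(-3) + B(3) − 6 = -18 − 18 − 6 = -42, attained at (-3, 3).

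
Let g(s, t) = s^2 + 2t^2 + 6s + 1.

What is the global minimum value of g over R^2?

g(s,t) separates as P(s) + Q(t) + 1, so its minimum is min P + min Q + 1.
P'(s) = 2s + 6 vanishes at s ∈ {-3}; Q'(t) = 4t vanishes at t ∈ {0}.
Local minima of P (where P''>0): P(-3)=-9. Local minima of Q: Q(0)=0.
So the global minimum of g is P(-3) + Q(0) + 1 = -9 + 0 + 1 = -8, attained at (-3, 0).

-8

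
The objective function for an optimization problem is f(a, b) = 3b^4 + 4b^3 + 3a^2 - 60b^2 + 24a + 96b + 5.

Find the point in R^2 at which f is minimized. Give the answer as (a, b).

f(a,b) separates as P(a) + Q(b) + 5, so its minimum is min P + min Q + 5.
P'(a) = 6a + 24 vanishes at a ∈ {-4}; Q'(b) = 12(b - 2)(b - 1)(b + 4) vanishes at b ∈ {-4, 1, 2}.
Local minima of P (where P''>0): P(-4)=-48. Local minima of Q: Q(-4)=-832, Q(2)=32.
So the global minimum of f is P(-4) + Q(-4) + 5 = -48 − 832 + 5 = -875, attained at (-4, -4).

(-4, -4)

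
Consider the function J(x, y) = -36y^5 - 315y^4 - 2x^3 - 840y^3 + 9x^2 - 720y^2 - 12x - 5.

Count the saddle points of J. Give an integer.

J separates as a function of x plus a function of y, so ∇J=0 decouples.
∂J/∂x = -6(x - 2)(x - 1) = 0 at x ∈ {1, 2}; ∂J/∂y = -180y(y + 1)(y + 2)(y + 4) = 0 at y ∈ {-4, -2, -1, 0}.
The Hessian is diagonal: diag(J_xx, J_yy). Second derivatives: J_xx(1)=6, J_xx(2)=-6; J_yy(-4)=4320, J_yy(-2)=-720, J_yy(-1)=540, J_yy(0)=-1440.
Saddle points occur where the two diagonal entries have opposite signs: (1, -2), (1, 0), (2, -4), (2, -1). Count: 4.

4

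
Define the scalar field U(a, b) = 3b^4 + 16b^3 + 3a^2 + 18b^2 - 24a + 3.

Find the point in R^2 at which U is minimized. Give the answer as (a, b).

(4, -3)

U(a,b) separates as P(a) + Q(b) + 3, so its minimum is min P + min Q + 3.
P'(a) = 6a - 24 vanishes at a ∈ {4}; Q'(b) = 12b(b + 1)(b + 3) vanishes at b ∈ {-3, -1, 0}.
Local minima of P (where P''>0): P(4)=-48. Local minima of Q: Q(-3)=-27, Q(0)=0.
So the global minimum of U is P(4) + Q(-3) + 3 = -48 − 27 + 3 = -72, attained at (4, -3).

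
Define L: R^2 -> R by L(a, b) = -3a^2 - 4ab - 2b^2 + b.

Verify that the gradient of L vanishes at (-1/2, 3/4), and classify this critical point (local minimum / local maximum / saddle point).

∇L = (-6a - 4b, -4a - 4b + 1); substituting (-1/2, 3/4) gives ∇L = (0, 0), so (-1/2, 3/4) is indeed a critical point.
The Hessian of L is constant: H = [[-6, -4], [-4, -4]].
det(H) = (-6)·(-4) − (-4)² = 8.
det(H) > 0 and tr(H) = -10 < 0, so H is negative definite and the point is a local maximum.

local maximum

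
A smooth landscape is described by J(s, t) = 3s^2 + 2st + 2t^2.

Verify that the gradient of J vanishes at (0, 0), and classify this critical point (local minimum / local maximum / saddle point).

local minimum

∇J = (6s + 2t, 2s + 4t); substituting (0, 0) gives ∇J = (0, 0), so (0, 0) is indeed a critical point.
The Hessian of J is constant: H = [[6, 2], [2, 4]].
det(H) = 6·4 − 2² = 20.
det(H) > 0 and tr(H) = 10 > 0, so H is positive definite and the point is a local minimum.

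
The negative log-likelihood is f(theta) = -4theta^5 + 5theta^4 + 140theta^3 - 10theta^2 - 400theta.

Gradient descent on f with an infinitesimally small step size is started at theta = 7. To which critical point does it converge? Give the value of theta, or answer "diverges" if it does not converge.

f'(theta) = -20(theta - 5)(theta - 1)(theta + 1)(theta + 4), so f'(7) = -21120.
Gradient descent moves in the -f' direction, i.e. theta is increasing.
There is no critical point above theta=7, and f' keeps the same sign, so the iterate runs off to +∞.

diverges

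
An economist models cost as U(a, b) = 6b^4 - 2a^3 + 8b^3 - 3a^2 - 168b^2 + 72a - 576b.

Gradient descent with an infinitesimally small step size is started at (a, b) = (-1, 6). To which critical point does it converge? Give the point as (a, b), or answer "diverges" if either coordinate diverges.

U is separable, so gradient descent decouples: a follows -∂U/∂a, b follows -∂U/∂b.
∂U/∂a = -6(a - 3)(a + 4); at a=-1 this is 72, so a decreases.
∂U/∂b = 24(b - 4)(b + 2)(b + 3); at b=6 this is 3456, so b decreases.
a converges to its nearest critical value -4 (a local min of the a-part); b converges to 4. The iterate converges to (-4, 4).

(-4, 4)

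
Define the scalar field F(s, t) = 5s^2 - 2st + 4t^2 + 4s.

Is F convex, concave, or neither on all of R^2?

convex

F is quadratic, so its Hessian is the constant matrix H = [[10, -2], [-2, 8]].
det(H) = 76, tr(H) = 18.
det(H) > 0 and tr(H) > 0, so H is positive definite everywhere: convex.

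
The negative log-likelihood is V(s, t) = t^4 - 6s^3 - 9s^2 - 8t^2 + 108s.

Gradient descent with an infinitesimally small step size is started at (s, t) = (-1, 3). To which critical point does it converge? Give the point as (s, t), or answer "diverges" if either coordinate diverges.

V is separable, so gradient descent decouples: s follows -∂V/∂s, t follows -∂V/∂t.
∂V/∂s = -18(s - 2)(s + 3); at s=-1 this is 108, so s decreases.
∂V/∂t = 4t(t - 2)(t + 2); at t=3 this is 60, so t decreases.
s converges to its nearest critical value -3 (a local min of the s-part); t converges to 2. The iterate converges to (-3, 2).

(-3, 2)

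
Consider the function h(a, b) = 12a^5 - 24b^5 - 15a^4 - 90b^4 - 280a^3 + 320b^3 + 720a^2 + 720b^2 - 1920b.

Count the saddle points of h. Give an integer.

h separates as a function of a plus a function of b, so ∇h=0 decouples.
∂h/∂a = 60a(a - 3)(a - 2)(a + 4) = 0 at a ∈ {-4, 0, 2, 3}; ∂h/∂b = -120(b - 2)(b - 1)(b + 2)(b + 4) = 0 at b ∈ {-4, -2, 1, 2}.
The Hessian is diagonal: diag(h_aa, h_bb). Second derivatives: h_aa(-4)=-10080, h_aa(0)=1440, h_aa(2)=-720, h_aa(3)=1260; h_bb(-4)=7200, h_bb(-2)=-2880, h_bb(1)=1800, h_bb(2)=-2880.
Saddle points occur where the two diagonal entries have opposite signs: (-4, -4), (-4, 1), (0, -2), (0, 2), (2, -4), (2, 1), (3, -2), (3, 2). Count: 8.

8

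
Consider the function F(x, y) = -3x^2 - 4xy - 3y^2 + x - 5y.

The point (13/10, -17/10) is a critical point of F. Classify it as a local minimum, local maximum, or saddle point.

The Hessian of F is constant: H = [[-6, -4], [-4, -6]].
det(H) = (-6)·(-6) − (-4)² = 20.
det(H) > 0 and tr(H) = -12 < 0, so H is negative definite and the point is a local maximum.

local maximum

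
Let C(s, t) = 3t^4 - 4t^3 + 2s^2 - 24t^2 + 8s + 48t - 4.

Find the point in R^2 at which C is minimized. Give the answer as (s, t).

C(s,t) separates as P(s) + Q(t) − 4, so its minimum is min P + min Q − 4.
P'(s) = 4s + 8 vanishes at s ∈ {-2}; Q'(t) = 12(t - 2)(t - 1)(t + 2) vanishes at t ∈ {-2, 1, 2}.
Local minima of P (where P''>0): P(-2)=-8. Local minima of Q: Q(-2)=-112, Q(2)=16.
So the global minimum of C is P(-2) + Q(-2) − 4 = -8 − 112 − 4 = -124, attained at (-2, -2).

(-2, -2)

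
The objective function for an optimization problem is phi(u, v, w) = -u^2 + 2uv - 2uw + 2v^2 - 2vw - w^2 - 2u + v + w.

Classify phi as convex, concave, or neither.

neither

phi is quadratic, so its Hessian is the constant matrix H = [[-2, 2, -2], [2, 4, -2], [-2, -2, -2]].
Leading principal minors: -2, -12, 32.
Neither pattern holds ⇒ H is indefinite ⇒ neither convex nor concave.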